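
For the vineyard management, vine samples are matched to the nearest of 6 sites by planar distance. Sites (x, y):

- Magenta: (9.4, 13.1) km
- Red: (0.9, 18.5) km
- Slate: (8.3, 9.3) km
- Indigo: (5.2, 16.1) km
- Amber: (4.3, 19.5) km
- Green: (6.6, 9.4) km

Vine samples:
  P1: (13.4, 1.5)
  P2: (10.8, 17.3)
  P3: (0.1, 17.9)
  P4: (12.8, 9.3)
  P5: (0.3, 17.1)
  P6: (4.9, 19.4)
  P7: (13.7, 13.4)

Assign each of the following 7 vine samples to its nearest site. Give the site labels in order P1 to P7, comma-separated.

P1 → Slate (d²=86.85)
P2 → Magenta (d²=19.60)
P3 → Red (d²=1.00)
P4 → Slate (d²=20.25)
P5 → Red (d²=2.32)
P6 → Amber (d²=0.37)
P7 → Magenta (d²=18.58)

Slate, Magenta, Red, Slate, Red, Amber, Magenta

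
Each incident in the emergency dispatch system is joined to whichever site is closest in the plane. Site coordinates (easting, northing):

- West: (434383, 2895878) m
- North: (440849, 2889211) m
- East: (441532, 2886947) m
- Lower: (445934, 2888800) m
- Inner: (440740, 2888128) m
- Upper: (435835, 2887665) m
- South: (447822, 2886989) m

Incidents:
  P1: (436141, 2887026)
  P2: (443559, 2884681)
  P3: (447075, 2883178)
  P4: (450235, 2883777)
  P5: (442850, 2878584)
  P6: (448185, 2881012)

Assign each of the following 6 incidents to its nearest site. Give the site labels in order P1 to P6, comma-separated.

P1 → Upper (d²=501957.00)
P2 → East (d²=9243485.00)
P3 → South (d²=15081730.00)
P4 → South (d²=16139513.00)
P5 → East (d²=71676893.00)
P6 → South (d²=35856298.00)

Upper, East, South, South, East, South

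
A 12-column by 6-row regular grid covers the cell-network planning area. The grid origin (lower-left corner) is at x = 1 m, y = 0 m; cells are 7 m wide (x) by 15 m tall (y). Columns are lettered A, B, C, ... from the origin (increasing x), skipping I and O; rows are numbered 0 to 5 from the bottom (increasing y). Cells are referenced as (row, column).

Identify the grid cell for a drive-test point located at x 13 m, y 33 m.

(2, B)

Column index: ⌊(13 − 1) / 7⌋ = ⌊1.714⌋ = 1 → column B
Row offset from origin: ⌊(33 − 0) / 15⌋ = ⌊2.200⌋ = 2 → row 2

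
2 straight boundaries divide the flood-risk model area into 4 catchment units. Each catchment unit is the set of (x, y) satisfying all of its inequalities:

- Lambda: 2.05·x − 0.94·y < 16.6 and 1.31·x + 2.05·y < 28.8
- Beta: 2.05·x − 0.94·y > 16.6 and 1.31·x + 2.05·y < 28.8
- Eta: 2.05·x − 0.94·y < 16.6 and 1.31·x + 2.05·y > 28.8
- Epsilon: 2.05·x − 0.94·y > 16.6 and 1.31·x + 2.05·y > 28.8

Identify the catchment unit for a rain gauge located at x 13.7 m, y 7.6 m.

Epsilon

2.05·13.7 − 0.94·7.6 = 20.941, which is > 16.6
1.31·13.7 + 2.05·7.6 = 33.527, which is > 28.8
This sign pattern matches Epsilon.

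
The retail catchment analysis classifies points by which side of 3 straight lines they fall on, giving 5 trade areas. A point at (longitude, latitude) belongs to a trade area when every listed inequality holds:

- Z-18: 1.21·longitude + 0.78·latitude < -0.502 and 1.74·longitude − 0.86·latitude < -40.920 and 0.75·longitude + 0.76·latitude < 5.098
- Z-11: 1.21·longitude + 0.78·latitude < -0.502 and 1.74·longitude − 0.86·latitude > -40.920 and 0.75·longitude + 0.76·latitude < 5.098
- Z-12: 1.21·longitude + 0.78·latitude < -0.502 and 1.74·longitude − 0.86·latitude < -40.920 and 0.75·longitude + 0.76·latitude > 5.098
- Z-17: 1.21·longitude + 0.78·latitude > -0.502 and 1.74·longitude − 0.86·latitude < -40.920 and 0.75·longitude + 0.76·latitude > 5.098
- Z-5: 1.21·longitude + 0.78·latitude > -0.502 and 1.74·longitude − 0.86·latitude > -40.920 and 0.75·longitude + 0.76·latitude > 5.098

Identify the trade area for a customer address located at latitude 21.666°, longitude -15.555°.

Z-18

1.21·-15.555 + 0.78·21.666 = -1.922, which is < -0.502
1.74·-15.555 − 0.86·21.666 = -45.698, which is < -40.920
0.75·-15.555 + 0.76·21.666 = 4.800, which is < 5.098
This sign pattern matches Z-18.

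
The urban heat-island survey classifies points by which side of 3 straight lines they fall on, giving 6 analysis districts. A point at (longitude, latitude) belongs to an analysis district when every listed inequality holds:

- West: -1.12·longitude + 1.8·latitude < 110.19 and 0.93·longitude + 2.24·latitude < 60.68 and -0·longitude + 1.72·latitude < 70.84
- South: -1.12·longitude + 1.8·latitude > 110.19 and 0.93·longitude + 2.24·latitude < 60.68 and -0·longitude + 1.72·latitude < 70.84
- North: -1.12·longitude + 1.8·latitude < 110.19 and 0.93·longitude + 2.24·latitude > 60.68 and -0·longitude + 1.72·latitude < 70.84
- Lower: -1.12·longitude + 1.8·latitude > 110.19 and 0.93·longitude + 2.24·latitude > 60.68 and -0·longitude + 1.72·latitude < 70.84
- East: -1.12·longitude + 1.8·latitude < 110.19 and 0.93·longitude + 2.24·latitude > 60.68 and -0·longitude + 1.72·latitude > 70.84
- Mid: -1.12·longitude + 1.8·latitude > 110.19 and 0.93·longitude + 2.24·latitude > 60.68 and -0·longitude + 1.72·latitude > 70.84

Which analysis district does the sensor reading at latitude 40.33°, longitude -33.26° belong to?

West

-1.12·-33.26 + 1.8·40.33 = 109.845, which is < 110.19
0.93·-33.26 + 2.24·40.33 = 59.407, which is < 60.68
-0·-33.26 + 1.72·40.33 = 69.368, which is < 70.84
This sign pattern matches West.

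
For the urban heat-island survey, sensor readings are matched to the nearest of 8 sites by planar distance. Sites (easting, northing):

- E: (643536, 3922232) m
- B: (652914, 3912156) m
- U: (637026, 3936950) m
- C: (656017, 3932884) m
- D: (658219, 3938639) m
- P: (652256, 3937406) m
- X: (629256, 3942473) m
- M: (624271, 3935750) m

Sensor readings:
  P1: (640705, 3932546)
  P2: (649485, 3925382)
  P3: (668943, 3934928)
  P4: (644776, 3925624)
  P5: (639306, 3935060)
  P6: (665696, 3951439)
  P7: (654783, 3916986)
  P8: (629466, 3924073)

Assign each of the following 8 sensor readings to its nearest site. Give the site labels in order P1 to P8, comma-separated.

U, E, D, E, U, D, B, M

P1 → U (d²=32930257.00)
P2 → E (d²=45313101.00)
P3 → D (d²=128775697.00)
P4 → E (d²=13043264.00)
P5 → U (d²=8770500.00)
P6 → D (d²=219745529.00)
P7 → B (d²=26822061.00)
P8 → M (d²=163340354.00)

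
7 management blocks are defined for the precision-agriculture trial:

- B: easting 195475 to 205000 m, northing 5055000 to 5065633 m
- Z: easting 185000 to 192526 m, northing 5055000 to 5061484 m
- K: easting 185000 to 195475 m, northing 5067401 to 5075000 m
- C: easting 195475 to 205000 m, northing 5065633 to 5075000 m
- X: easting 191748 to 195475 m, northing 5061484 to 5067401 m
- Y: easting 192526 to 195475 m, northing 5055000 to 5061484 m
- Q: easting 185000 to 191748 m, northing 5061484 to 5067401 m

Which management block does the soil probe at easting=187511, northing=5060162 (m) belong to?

The point has easting = 187511 and northing = 5060162.
Only Z satisfies 185000 ≤ easting ≤ 192526 and 5055000 ≤ northing ≤ 5061484.

Z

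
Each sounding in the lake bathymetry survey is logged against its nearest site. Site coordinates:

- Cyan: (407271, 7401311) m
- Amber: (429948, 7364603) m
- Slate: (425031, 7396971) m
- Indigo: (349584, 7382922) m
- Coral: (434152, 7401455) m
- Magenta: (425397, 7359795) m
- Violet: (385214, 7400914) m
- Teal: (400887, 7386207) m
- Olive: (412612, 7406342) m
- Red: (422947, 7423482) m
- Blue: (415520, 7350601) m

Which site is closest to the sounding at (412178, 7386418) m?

Squared distances to each site:
Cyan: 245880098.000; Amber: 791667125.000; Slate: 276565418.000; Indigo: 3930230852.000; Coral: 708968045.000; Magenta: 883526090.000; Violet: 937191312.000; Teal: 127531202.000; Olive: 397154132.000; Red: 1489711457.000; Blue: 1294026453.000.
Minimum at Teal.

Teal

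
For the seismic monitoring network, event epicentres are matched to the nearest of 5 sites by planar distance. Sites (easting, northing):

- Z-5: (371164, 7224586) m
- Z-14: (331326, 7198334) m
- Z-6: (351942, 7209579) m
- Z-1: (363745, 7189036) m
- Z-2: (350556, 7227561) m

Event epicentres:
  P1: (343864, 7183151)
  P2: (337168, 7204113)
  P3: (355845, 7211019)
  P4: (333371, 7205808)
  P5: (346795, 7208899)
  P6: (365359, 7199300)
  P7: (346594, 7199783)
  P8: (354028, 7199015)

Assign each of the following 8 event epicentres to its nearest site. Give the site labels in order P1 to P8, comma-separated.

Z-14, Z-14, Z-6, Z-14, Z-6, Z-1, Z-6, Z-6

P1 → Z-14 (d²=387724933.00)
P2 → Z-14 (d²=67525805.00)
P3 → Z-6 (d²=17307009.00)
P4 → Z-14 (d²=60042701.00)
P5 → Z-6 (d²=26954009.00)
P6 → Z-1 (d²=107954692.00)
P7 → Z-6 (d²=124562720.00)
P8 → Z-6 (d²=115949492.00)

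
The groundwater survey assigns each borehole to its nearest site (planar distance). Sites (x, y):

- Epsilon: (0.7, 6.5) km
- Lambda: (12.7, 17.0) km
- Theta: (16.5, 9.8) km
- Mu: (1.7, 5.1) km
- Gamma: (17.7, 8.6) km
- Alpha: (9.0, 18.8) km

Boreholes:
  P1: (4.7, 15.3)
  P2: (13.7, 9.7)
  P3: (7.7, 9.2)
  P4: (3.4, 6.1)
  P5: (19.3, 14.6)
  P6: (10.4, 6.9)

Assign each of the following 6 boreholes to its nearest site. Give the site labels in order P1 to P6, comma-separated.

Alpha, Theta, Mu, Mu, Theta, Theta

P1 → Alpha (d²=30.74)
P2 → Theta (d²=7.85)
P3 → Mu (d²=52.81)
P4 → Mu (d²=3.89)
P5 → Theta (d²=30.88)
P6 → Theta (d²=45.62)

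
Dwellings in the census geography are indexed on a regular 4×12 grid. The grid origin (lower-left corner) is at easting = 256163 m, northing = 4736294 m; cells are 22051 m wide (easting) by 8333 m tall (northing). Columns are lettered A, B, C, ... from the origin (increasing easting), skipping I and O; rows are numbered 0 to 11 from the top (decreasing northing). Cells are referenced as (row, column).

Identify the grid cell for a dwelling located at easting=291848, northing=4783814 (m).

Column index: ⌊(291848 − 256163) / 22051⌋ = ⌊1.618⌋ = 1 → column B
Row offset from origin: ⌊(4783814 − 4736294) / 8333⌋ = ⌊5.703⌋ = 5 → row 6 (counted from top)

(6, B)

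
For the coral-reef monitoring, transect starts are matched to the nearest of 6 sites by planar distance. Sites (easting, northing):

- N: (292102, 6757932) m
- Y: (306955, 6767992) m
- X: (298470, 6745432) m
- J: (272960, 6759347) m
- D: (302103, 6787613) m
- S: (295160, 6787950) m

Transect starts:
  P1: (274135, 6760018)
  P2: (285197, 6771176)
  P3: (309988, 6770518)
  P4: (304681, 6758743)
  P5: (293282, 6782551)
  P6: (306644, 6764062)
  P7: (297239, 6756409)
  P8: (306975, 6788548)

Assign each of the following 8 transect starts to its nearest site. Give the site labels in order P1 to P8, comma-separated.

P1 → J (d²=1830866.00)
P2 → N (d²=223082561.00)
P3 → Y (d²=15579765.00)
P4 → Y (d²=90715077.00)
P5 → S (d²=32676085.00)
P6 → Y (d²=15541621.00)
P7 → N (d²=28708298.00)
P8 → D (d²=24610609.00)

J, N, Y, Y, S, Y, N, D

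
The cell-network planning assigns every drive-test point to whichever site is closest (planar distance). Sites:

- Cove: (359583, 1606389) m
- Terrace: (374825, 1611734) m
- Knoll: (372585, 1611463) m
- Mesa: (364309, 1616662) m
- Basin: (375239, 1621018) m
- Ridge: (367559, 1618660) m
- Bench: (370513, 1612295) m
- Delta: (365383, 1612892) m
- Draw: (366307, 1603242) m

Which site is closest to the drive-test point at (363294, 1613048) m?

Squared distances to each site:
Cove: 58113802.000; Terrace: 134690557.000; Knoll: 88834906.000; Mesa: 14091221.000; Basin: 206203925.000; Ridge: 49684769.000; Bench: 52680970.000; Delta: 4388257.000; Draw: 105235805.000.
Minimum at Delta.

Delta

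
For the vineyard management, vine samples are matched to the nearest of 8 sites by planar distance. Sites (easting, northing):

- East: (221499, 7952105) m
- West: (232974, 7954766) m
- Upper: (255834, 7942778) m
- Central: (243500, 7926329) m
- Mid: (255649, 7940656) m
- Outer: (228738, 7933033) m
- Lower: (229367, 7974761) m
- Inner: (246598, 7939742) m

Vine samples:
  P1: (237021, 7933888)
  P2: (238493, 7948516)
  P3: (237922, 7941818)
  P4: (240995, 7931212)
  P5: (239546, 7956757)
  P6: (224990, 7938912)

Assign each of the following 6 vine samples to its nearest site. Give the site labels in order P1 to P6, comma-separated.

Outer, West, Inner, Central, West, Outer

P1 → Outer (d²=69339114.00)
P2 → West (d²=69521861.00)
P3 → Inner (d²=79582752.00)
P4 → Central (d²=30118714.00)
P5 → West (d²=47155265.00)
P6 → Outer (d²=48610145.00)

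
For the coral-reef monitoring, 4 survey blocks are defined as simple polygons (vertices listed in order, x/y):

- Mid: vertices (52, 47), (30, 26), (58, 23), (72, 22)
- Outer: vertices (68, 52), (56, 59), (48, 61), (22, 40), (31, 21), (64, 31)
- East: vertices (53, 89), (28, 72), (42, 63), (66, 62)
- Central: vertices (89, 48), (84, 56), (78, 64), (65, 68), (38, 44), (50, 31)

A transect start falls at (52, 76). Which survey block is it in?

East

Cast a ray rightward from (52, 76). For each polygon, the edges (by vertex number in listed order) whose endpoints lie on opposite sides of y = 76, where each meets that height, and whether that is right or left of the point:
Mid: no edge straddles that height → 0 crossings.
Outer: no edge straddles that height → 0 crossings.
East: 1–2 at x≈33.9 (left), 4–1 at x≈59.3 (right) → 1 crossing.
Central: no edge straddles that height → 0 crossings.
Only East has an odd count, so the point is inside East.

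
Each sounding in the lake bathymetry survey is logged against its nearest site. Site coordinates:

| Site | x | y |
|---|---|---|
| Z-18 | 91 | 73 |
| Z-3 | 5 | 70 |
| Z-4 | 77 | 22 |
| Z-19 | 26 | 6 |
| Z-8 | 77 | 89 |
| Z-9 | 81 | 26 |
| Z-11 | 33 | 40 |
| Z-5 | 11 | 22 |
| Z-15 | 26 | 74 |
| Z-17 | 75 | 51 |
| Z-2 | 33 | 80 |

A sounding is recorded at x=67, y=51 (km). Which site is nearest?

Z-17

Squared distances to each site:
Z-18: 1060.000; Z-3: 4205.000; Z-4: 941.000; Z-19: 3706.000; Z-8: 1544.000; Z-9: 821.000; Z-11: 1277.000; Z-5: 3977.000; Z-15: 2210.000; Z-17: 64.000; Z-2: 1997.000.
Minimum at Z-17.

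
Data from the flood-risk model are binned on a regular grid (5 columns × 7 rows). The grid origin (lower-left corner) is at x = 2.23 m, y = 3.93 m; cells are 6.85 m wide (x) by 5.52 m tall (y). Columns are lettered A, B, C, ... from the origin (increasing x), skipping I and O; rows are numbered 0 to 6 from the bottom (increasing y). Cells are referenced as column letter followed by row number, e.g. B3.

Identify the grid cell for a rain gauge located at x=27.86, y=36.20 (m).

D5

Column index: ⌊(27.86 − 2.23) / 6.85⌋ = ⌊3.742⌋ = 3 → column D
Row offset from origin: ⌊(36.20 − 3.93) / 5.52⌋ = ⌊5.846⌋ = 5 → row 5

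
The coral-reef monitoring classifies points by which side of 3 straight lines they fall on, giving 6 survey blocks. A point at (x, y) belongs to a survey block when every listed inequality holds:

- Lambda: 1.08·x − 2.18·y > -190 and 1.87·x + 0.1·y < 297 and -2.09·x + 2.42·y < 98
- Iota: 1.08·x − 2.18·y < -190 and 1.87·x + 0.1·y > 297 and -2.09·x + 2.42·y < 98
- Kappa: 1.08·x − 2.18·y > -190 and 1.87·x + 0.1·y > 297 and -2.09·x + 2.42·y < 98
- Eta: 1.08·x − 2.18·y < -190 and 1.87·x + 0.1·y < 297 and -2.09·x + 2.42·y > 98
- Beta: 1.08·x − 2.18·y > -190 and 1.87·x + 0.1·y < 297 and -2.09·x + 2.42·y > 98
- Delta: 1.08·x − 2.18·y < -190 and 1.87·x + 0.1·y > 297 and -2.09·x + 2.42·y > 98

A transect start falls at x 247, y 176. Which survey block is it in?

Kappa

1.08·247 − 2.18·176 = -116.920, which is > -190
1.87·247 + 0.1·176 = 479.490, which is > 297
-2.09·247 + 2.42·176 = -90.310, which is < 98
This sign pattern matches Kappa.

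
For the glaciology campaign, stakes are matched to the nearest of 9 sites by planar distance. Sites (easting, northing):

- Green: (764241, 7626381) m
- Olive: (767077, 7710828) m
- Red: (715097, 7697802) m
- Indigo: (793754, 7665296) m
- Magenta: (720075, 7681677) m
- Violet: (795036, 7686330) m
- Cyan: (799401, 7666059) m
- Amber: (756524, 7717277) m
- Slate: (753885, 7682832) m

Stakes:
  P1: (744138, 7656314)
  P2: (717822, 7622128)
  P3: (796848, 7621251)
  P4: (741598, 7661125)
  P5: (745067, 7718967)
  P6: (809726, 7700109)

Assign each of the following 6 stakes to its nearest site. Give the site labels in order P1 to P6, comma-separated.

Slate, Green, Green, Slate, Amber, Violet

P1 → Slate (d²=798208333.00)
P2 → Green (d²=2172811570.00)
P3 → Green (d²=1089533349.00)
P4 → Slate (d²=622164218.00)
P5 → Amber (d²=134118949.00)
P6 → Violet (d²=405656941.00)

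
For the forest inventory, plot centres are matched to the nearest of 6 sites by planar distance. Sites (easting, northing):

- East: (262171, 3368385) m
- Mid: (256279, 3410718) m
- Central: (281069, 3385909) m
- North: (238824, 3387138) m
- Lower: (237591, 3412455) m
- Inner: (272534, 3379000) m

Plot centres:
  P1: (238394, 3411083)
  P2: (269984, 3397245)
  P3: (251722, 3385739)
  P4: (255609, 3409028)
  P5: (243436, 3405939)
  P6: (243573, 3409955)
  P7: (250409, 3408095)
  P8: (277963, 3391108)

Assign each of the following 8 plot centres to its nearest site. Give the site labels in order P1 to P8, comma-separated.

P1 → Lower (d²=2527193.00)
P2 → Central (d²=251382121.00)
P3 → North (d²=168315605.00)
P4 → Mid (d²=3305000.00)
P5 → Lower (d²=76622281.00)
P6 → Lower (d²=42034324.00)
P7 → Mid (d²=41337029.00)
P8 → Central (d²=36676837.00)

Lower, Central, North, Mid, Lower, Lower, Mid, Central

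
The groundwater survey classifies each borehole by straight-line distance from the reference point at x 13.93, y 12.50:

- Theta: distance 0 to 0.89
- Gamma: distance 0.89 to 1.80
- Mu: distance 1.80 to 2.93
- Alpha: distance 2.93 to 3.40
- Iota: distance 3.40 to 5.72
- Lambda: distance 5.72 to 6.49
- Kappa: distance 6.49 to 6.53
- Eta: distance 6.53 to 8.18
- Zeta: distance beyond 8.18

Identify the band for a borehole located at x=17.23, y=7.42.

Lambda

Distance = √((17.23−13.93)² + (7.42−12.50)²) = √(10.890 + 25.806) = 6.058.
5.72 ≤ 6.058 < 6.49 → Lambda.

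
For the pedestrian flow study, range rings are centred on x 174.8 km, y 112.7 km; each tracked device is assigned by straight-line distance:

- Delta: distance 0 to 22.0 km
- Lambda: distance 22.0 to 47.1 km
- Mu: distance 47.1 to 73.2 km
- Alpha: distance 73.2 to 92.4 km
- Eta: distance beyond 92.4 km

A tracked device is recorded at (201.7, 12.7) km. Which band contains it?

Eta

Distance = √((201.7−174.8)² + (12.7−112.7)²) = √(723.610 + 10000.000) = 103.555 km.
92.4 ≤ 103.555 < ∞ → Eta.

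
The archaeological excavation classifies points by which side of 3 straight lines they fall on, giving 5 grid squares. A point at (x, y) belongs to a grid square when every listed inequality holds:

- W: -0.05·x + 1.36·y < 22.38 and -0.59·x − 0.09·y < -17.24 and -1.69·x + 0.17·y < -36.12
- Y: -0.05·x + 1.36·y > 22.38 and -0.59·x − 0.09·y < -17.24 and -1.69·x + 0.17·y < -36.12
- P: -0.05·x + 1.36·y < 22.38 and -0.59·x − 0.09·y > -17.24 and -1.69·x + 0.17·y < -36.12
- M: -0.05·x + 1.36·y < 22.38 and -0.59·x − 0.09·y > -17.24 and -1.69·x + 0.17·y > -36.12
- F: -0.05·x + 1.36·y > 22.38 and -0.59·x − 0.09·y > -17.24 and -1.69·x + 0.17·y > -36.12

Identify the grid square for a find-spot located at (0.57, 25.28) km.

-0.05·0.57 + 1.36·25.28 = 34.352, which is > 22.38
-0.59·0.57 − 0.09·25.28 = -2.611, which is > -17.24
-1.69·0.57 + 0.17·25.28 = 3.334, which is > -36.12
This sign pattern matches F.

F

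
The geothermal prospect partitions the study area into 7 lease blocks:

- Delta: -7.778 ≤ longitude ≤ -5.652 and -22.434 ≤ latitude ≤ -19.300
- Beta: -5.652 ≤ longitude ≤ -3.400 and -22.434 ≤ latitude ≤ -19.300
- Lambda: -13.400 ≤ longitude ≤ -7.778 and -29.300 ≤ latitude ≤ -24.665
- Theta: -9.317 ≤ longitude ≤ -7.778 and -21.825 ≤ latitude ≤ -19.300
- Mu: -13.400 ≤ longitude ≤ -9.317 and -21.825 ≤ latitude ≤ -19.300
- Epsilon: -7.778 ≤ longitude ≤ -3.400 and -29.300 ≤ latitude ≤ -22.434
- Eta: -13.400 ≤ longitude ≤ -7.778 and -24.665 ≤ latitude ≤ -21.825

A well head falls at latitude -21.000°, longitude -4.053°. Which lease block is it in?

The point has longitude = -4.053 and latitude = -21.000.
Only Beta satisfies -5.652 ≤ longitude ≤ -3.400 and -22.434 ≤ latitude ≤ -19.300.

Beta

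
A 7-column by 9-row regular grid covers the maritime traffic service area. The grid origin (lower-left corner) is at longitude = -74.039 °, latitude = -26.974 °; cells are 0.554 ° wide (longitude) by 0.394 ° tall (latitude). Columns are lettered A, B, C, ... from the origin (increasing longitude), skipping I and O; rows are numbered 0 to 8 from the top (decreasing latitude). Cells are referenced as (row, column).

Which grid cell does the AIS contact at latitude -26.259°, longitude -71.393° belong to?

(7, E)

Column index: ⌊(-71.393 − -74.039) / 0.554⌋ = ⌊4.776⌋ = 4 → column E
Row offset from origin: ⌊(-26.259 − -26.974) / 0.394⌋ = ⌊1.815⌋ = 1 → row 7 (counted from top)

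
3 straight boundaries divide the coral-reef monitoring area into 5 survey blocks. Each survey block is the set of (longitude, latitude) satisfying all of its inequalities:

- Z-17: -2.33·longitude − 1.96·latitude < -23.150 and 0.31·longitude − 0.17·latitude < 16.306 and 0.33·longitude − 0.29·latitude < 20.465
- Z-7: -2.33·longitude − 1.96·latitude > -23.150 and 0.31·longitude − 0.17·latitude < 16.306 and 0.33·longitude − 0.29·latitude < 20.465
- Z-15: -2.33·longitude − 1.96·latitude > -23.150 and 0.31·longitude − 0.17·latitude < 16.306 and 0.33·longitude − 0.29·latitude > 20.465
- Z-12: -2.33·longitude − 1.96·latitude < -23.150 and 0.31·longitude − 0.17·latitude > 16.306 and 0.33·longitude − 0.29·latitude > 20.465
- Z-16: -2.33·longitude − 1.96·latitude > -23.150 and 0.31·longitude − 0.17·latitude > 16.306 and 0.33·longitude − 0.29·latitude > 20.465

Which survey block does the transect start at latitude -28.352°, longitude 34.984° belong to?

-2.33·34.984 − 1.96·-28.352 = -25.943, which is < -23.150
0.31·34.984 − 0.17·-28.352 = 15.665, which is < 16.306
0.33·34.984 − 0.29·-28.352 = 19.767, which is < 20.465
This sign pattern matches Z-17.

Z-17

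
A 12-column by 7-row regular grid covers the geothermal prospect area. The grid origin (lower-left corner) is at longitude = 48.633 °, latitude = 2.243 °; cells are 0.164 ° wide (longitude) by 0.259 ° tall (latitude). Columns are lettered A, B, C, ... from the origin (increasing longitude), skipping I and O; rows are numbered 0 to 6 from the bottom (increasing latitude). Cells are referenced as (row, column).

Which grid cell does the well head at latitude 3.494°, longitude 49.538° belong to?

Column index: ⌊(49.538 − 48.633) / 0.164⌋ = ⌊5.518⌋ = 5 → column F
Row offset from origin: ⌊(3.494 − 2.243) / 0.259⌋ = ⌊4.830⌋ = 4 → row 4

(4, F)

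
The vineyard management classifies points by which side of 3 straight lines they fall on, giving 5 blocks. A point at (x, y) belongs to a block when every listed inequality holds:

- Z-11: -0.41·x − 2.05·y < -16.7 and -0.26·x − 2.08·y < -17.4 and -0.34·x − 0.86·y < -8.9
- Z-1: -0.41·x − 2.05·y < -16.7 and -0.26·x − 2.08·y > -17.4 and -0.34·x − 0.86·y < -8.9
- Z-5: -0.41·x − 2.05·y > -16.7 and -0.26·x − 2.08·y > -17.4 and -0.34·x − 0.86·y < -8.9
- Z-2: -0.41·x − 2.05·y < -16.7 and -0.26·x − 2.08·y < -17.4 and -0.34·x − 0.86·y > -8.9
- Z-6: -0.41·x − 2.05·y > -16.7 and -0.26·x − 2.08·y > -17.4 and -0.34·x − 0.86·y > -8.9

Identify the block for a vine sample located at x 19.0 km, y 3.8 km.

Z-5

-0.41·19.0 − 2.05·3.8 = -15.580, which is > -16.7
-0.26·19.0 − 2.08·3.8 = -12.844, which is > -17.4
-0.34·19.0 − 0.86·3.8 = -9.728, which is < -8.9
This sign pattern matches Z-5.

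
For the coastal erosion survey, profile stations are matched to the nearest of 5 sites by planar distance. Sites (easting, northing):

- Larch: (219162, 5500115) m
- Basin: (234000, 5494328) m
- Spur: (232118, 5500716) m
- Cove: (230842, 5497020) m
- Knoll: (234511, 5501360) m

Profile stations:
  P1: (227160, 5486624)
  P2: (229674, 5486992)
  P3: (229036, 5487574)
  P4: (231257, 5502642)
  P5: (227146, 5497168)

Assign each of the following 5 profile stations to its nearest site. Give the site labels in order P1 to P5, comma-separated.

Basin, Basin, Basin, Spur, Cove

P1 → Basin (d²=106137216.00)
P2 → Basin (d²=72531172.00)
P3 → Basin (d²=70257812.00)
P4 → Spur (d²=4450797.00)
P5 → Cove (d²=13682320.00)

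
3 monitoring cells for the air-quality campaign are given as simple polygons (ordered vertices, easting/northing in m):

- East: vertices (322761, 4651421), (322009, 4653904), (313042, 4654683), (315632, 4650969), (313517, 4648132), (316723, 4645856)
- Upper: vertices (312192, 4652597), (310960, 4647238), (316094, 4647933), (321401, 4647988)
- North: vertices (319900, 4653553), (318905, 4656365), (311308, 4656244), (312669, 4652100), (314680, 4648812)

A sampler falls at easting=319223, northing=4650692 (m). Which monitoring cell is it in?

East

Cast a ray rightward from (319223, 4650692). For each polygon, the edges (by vertex number in listed order) whose endpoints lie on opposite sides of northing = 4650692, where each meets that height, and whether that is right or left of the point:
East: 4–5 at easting≈315425.5 (left), 6–1 at easting≈321970.0 (right) → 1 crossing.
Upper: 1–2 at easting≈311754.1 (left), 4–1 at easting≈315998.3 (left) → 0 crossings.
North: 4–5 at easting≈313530.2 (left), 5–1 at easting≈316749.9 (left) → 0 crossings.
Only East has an odd count, so the point is inside East.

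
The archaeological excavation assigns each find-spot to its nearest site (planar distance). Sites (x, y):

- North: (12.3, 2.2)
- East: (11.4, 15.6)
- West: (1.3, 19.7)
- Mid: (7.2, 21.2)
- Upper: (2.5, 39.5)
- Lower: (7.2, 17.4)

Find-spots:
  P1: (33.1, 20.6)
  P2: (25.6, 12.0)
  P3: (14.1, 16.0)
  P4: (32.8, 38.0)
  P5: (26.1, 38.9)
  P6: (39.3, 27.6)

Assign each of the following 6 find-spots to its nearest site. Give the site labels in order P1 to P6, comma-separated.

P1 → East (d²=495.89)
P2 → East (d²=214.60)
P3 → East (d²=7.45)
P4 → Upper (d²=920.34)
P5 → Upper (d²=557.32)
P6 → East (d²=922.41)

East, East, East, Upper, Upper, East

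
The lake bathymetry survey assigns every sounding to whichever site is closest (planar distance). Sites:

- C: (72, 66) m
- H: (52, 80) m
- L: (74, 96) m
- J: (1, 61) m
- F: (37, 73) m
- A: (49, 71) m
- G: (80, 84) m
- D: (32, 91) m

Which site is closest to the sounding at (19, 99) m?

Squared distances to each site:
C: 3898.000; H: 1450.000; L: 3034.000; J: 1768.000; F: 1000.000; A: 1684.000; G: 3946.000; D: 233.000.
Minimum at D.

D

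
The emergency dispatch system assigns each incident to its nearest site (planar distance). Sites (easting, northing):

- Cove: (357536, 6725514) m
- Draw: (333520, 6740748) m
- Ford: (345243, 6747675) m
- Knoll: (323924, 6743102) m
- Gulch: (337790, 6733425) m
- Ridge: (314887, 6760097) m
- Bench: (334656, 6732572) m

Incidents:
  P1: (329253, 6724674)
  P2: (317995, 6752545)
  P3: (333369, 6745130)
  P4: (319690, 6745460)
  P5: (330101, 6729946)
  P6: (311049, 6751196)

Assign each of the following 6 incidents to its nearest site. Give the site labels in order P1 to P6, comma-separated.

Bench, Ridge, Draw, Knoll, Bench, Ridge

P1 → Bench (d²=91570813.00)
P2 → Ridge (d²=66692368.00)
P3 → Draw (d²=19224725.00)
P4 → Knoll (d²=23486920.00)
P5 → Bench (d²=27643901.00)
P6 → Ridge (d²=93958045.00)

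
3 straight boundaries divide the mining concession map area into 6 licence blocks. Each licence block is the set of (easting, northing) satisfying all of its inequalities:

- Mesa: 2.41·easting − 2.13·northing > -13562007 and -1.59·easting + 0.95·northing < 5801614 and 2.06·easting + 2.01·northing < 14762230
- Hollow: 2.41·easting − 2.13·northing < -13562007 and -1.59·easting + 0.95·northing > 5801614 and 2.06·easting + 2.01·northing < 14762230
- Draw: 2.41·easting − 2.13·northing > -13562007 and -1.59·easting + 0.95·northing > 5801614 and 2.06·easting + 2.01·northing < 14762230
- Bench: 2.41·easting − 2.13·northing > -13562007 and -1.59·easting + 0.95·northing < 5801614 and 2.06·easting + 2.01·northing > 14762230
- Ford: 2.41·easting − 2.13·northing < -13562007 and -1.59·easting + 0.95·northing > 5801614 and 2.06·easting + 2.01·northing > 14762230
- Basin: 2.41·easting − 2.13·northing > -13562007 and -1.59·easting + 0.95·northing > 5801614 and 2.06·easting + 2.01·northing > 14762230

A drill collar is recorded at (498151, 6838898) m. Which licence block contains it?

Bench

2.41·498151 − 2.13·6838898 = -13366308.830, which is > -13562007
-1.59·498151 + 0.95·6838898 = 5704893.010, which is < 5801614
2.06·498151 + 2.01·6838898 = 14772376.040, which is > 14762230
This sign pattern matches Bench.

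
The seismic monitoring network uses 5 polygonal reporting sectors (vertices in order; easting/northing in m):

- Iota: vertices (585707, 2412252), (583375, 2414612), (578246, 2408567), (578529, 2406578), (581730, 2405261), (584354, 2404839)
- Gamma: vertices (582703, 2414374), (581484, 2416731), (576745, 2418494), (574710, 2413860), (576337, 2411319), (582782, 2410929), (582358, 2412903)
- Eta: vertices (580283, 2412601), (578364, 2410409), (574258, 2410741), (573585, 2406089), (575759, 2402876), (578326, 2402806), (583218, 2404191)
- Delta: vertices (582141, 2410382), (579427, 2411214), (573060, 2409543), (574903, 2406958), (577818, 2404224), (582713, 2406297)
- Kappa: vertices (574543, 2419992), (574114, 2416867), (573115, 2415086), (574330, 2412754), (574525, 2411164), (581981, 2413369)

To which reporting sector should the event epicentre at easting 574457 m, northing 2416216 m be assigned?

Kappa

Cast a ray rightward from (574457, 2416216). For each polygon, the edges (by vertex number in listed order) whose endpoints lie on opposite sides of northing = 2416216, where each meets that height, and whether that is right or left of the point:
Iota: no edge straddles that height → 0 crossings.
Gamma: 1–2 at easting≈581750.3 (right), 3–4 at easting≈575744.6 (right) → 2 crossings.
Eta: no edge straddles that height → 0 crossings.
Delta: no edge straddles that height → 0 crossings.
Kappa: 2–3 at easting≈573748.8 (left), 6–1 at easting≈578783.7 (right) → 1 crossing.
Only Kappa has an odd count, so the point is inside Kappa.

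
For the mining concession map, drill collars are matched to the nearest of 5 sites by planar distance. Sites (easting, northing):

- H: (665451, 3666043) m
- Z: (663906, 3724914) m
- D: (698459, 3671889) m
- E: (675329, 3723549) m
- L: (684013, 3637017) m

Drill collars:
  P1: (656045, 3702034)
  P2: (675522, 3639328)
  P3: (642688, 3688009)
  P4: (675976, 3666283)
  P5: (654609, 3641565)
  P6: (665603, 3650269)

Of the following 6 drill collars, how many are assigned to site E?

0

P1 → Z
P2 → L
P3 → H
P4 → H
P5 → H
P6 → H
0 of the 6 go to E.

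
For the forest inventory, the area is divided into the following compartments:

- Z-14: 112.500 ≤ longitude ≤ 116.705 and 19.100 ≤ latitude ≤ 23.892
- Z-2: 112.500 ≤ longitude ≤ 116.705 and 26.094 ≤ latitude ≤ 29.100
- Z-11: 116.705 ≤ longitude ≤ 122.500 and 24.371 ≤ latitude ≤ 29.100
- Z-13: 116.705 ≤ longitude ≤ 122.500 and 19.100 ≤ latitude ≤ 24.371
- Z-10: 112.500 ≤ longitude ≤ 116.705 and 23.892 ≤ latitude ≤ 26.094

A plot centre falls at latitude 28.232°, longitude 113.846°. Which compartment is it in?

Z-2

The point has longitude = 113.846 and latitude = 28.232.
Only Z-2 satisfies 112.500 ≤ longitude ≤ 116.705 and 26.094 ≤ latitude ≤ 29.100.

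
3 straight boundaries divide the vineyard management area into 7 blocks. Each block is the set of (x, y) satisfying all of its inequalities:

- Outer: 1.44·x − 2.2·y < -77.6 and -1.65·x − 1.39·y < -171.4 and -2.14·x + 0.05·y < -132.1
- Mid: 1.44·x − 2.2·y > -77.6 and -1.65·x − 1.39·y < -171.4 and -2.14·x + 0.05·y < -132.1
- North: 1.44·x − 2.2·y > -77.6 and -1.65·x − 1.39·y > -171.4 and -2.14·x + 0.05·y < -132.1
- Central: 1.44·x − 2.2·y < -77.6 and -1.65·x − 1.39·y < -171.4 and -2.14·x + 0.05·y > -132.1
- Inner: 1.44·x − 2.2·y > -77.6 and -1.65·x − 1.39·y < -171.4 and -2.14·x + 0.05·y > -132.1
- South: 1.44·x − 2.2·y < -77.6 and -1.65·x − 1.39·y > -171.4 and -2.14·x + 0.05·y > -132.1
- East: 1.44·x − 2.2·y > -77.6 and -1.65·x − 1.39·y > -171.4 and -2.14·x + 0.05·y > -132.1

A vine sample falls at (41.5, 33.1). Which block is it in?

East

1.44·41.5 − 2.2·33.1 = -13.060, which is > -77.6
-1.65·41.5 − 1.39·33.1 = -114.484, which is > -171.4
-2.14·41.5 + 0.05·33.1 = -87.155, which is > -132.1
This sign pattern matches East.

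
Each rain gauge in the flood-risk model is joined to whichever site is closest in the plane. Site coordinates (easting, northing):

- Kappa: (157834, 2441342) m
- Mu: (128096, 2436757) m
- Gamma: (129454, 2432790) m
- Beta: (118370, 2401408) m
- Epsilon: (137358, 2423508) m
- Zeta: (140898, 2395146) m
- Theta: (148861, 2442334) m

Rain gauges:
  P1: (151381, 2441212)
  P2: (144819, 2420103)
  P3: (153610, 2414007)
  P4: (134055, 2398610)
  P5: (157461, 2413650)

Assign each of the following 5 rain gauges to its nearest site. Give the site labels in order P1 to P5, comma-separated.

Theta, Epsilon, Epsilon, Zeta, Epsilon

P1 → Theta (d²=7609284.00)
P2 → Epsilon (d²=67260546.00)
P3 → Epsilon (d²=354396505.00)
P4 → Zeta (d²=58825945.00)
P5 → Epsilon (d²=501310773.00)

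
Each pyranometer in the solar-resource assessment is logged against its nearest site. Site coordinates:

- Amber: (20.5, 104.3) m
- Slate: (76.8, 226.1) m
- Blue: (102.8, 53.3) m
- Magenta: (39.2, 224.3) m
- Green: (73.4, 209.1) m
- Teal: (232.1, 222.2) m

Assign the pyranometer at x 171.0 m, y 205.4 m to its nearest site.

Squared distances to each site:
Amber: 32871.460; Slate: 9302.130; Blue: 27785.650; Magenta: 17728.450; Green: 9539.450; Teal: 4015.450.
Minimum at Teal.

Teal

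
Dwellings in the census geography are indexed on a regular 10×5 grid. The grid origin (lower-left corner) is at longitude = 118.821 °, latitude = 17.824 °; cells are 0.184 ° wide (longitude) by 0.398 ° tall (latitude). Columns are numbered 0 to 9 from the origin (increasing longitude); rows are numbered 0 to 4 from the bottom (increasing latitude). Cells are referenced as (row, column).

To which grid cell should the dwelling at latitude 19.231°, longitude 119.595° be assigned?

Column index: ⌊(119.595 − 118.821) / 0.184⌋ = ⌊4.207⌋ = 4
Row offset from origin: ⌊(19.231 − 17.824) / 0.398⌋ = ⌊3.535⌋ = 3 → row 3

(3, 4)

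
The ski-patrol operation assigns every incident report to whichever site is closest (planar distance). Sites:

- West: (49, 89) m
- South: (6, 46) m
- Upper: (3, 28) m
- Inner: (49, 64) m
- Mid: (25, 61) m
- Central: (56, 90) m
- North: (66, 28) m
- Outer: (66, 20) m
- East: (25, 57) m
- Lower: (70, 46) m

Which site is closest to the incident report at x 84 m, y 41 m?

Lower

Squared distances to each site:
West: 3529.000; South: 6109.000; Upper: 6730.000; Inner: 1754.000; Mid: 3881.000; Central: 3185.000; North: 493.000; Outer: 765.000; East: 3737.000; Lower: 221.000.
Minimum at Lower.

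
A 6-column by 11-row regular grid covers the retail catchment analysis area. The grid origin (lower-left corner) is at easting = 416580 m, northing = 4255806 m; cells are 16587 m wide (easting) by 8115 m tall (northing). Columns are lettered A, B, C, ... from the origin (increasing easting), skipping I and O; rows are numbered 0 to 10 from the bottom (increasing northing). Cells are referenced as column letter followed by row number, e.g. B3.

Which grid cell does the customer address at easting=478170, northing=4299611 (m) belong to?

Column index: ⌊(478170 − 416580) / 16587⌋ = ⌊3.713⌋ = 3 → column D
Row offset from origin: ⌊(4299611 − 4255806) / 8115⌋ = ⌊5.398⌋ = 5 → row 5

D5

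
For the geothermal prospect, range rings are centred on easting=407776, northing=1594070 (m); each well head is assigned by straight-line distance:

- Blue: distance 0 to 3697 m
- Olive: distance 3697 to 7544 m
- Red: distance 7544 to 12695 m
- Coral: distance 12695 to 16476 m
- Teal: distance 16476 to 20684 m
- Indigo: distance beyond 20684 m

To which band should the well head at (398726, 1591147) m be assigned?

Red

Distance = √((398726−407776)² + (1591147−1594070)²) = √(81902500.000 + 8543929.000) = 9510.333 m.
7544 ≤ 9510.333 < 12695 → Red.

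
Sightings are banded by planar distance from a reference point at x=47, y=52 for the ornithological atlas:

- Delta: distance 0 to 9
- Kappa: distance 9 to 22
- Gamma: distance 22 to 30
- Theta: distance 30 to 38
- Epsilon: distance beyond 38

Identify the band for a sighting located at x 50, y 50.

Distance = √((50−47)² + (50−52)²) = √(9.000 + 4.000) = 3.606.
0 ≤ 3.606 < 9 → Delta.

Delta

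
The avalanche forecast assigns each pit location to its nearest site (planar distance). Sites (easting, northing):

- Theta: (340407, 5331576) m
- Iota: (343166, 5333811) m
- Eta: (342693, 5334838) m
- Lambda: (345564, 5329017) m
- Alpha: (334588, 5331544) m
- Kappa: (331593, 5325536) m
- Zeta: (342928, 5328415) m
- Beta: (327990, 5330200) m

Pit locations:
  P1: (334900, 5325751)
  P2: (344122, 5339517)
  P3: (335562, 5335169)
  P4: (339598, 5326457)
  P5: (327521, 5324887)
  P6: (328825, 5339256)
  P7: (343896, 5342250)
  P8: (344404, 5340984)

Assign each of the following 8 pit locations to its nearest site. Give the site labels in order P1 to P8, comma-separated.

Kappa, Eta, Alpha, Zeta, Kappa, Beta, Eta, Eta

P1 → Kappa (d²=10982474.00)
P2 → Eta (d²=23935082.00)
P3 → Alpha (d²=14089301.00)
P4 → Zeta (d²=14922664.00)
P5 → Kappa (d²=17002385.00)
P6 → Beta (d²=82708361.00)
P7 → Eta (d²=56384953.00)
P8 → Eta (d²=40700837.00)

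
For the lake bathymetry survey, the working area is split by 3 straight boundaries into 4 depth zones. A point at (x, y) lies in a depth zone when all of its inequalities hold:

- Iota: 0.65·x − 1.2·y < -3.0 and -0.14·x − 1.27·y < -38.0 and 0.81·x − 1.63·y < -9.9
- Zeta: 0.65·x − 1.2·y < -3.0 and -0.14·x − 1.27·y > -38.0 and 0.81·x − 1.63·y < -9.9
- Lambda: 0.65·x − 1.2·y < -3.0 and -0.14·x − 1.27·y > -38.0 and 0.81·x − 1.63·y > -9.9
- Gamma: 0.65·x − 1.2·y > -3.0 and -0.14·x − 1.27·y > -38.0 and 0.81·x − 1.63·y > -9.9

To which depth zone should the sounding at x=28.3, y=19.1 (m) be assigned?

Lambda

0.65·28.3 − 1.2·19.1 = -4.525, which is < -3.0
-0.14·28.3 − 1.27·19.1 = -28.219, which is > -38.0
0.81·28.3 − 1.63·19.1 = -8.210, which is > -9.9
This sign pattern matches Lambda.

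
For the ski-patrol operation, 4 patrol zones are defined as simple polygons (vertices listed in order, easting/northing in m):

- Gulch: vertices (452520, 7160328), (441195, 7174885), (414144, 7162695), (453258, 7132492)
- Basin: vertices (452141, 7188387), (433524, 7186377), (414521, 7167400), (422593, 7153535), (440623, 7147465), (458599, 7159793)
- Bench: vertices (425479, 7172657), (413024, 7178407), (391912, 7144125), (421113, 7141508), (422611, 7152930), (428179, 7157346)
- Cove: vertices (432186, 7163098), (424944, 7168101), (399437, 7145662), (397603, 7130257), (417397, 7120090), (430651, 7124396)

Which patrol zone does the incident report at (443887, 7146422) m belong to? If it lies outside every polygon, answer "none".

Cast a ray rightward from (443887, 7146422). For each polygon, the edges (by vertex number in listed order) whose endpoints lie on opposite sides of northing = 7146422, where each meets that height, and whether that is right or left of the point:
Gulch: 3–4 at easting≈435218.1 (left), 4–1 at easting≈452888.7 (right) → 1 crossing.
Basin: no edge straddles that height → 0 crossings.
Bench: 2–3 at easting≈393326.6 (left), 4–5 at easting≈421757.5 (left) → 0 crossings.
Cove: 2–3 at easting≈400300.9 (left), 6–1 at easting≈431524.6 (left) → 0 crossings.
Only Gulch has an odd count, so the point is inside Gulch.

Gulch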